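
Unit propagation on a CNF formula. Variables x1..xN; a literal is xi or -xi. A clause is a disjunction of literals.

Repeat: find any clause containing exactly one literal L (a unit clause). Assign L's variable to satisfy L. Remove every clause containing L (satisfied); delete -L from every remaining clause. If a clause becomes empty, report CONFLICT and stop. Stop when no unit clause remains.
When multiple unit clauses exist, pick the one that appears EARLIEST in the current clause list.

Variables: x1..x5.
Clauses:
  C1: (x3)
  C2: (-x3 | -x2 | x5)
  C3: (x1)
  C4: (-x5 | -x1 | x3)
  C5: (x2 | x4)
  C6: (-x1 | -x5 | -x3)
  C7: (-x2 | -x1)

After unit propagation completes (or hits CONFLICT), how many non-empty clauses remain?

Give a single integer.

unit clause [3] forces x3=T; simplify:
  drop -3 from [-3, -2, 5] -> [-2, 5]
  drop -3 from [-1, -5, -3] -> [-1, -5]
  satisfied 2 clause(s); 5 remain; assigned so far: [3]
unit clause [1] forces x1=T; simplify:
  drop -1 from [-1, -5] -> [-5]
  drop -1 from [-2, -1] -> [-2]
  satisfied 1 clause(s); 4 remain; assigned so far: [1, 3]
unit clause [-5] forces x5=F; simplify:
  drop 5 from [-2, 5] -> [-2]
  satisfied 1 clause(s); 3 remain; assigned so far: [1, 3, 5]
unit clause [-2] forces x2=F; simplify:
  drop 2 from [2, 4] -> [4]
  satisfied 2 clause(s); 1 remain; assigned so far: [1, 2, 3, 5]
unit clause [4] forces x4=T; simplify:
  satisfied 1 clause(s); 0 remain; assigned so far: [1, 2, 3, 4, 5]

Answer: 0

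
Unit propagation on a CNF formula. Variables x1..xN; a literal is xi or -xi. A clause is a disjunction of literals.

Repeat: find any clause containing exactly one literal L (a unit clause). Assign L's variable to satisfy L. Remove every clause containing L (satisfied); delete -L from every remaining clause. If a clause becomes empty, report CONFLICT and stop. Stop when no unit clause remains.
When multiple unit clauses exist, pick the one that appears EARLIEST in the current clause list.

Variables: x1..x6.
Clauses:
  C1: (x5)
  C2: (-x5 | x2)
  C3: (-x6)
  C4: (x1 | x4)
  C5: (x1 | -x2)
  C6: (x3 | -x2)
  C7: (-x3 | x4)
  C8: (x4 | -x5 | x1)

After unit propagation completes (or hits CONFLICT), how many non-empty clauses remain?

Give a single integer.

unit clause [5] forces x5=T; simplify:
  drop -5 from [-5, 2] -> [2]
  drop -5 from [4, -5, 1] -> [4, 1]
  satisfied 1 clause(s); 7 remain; assigned so far: [5]
unit clause [2] forces x2=T; simplify:
  drop -2 from [1, -2] -> [1]
  drop -2 from [3, -2] -> [3]
  satisfied 1 clause(s); 6 remain; assigned so far: [2, 5]
unit clause [-6] forces x6=F; simplify:
  satisfied 1 clause(s); 5 remain; assigned so far: [2, 5, 6]
unit clause [1] forces x1=T; simplify:
  satisfied 3 clause(s); 2 remain; assigned so far: [1, 2, 5, 6]
unit clause [3] forces x3=T; simplify:
  drop -3 from [-3, 4] -> [4]
  satisfied 1 clause(s); 1 remain; assigned so far: [1, 2, 3, 5, 6]
unit clause [4] forces x4=T; simplify:
  satisfied 1 clause(s); 0 remain; assigned so far: [1, 2, 3, 4, 5, 6]

Answer: 0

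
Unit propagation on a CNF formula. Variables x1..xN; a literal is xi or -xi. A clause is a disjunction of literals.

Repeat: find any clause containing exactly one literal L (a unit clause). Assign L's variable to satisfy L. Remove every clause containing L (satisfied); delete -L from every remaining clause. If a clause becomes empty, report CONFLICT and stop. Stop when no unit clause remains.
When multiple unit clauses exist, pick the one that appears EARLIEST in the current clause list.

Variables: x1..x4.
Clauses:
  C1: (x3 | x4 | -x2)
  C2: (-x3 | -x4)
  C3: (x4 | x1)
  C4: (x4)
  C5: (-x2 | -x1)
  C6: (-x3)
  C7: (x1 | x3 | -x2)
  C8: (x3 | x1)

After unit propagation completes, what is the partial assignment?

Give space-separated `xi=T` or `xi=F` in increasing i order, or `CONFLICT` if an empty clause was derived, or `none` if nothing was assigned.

unit clause [4] forces x4=T; simplify:
  drop -4 from [-3, -4] -> [-3]
  satisfied 3 clause(s); 5 remain; assigned so far: [4]
unit clause [-3] forces x3=F; simplify:
  drop 3 from [1, 3, -2] -> [1, -2]
  drop 3 from [3, 1] -> [1]
  satisfied 2 clause(s); 3 remain; assigned so far: [3, 4]
unit clause [1] forces x1=T; simplify:
  drop -1 from [-2, -1] -> [-2]
  satisfied 2 clause(s); 1 remain; assigned so far: [1, 3, 4]
unit clause [-2] forces x2=F; simplify:
  satisfied 1 clause(s); 0 remain; assigned so far: [1, 2, 3, 4]

Answer: x1=T x2=F x3=F x4=T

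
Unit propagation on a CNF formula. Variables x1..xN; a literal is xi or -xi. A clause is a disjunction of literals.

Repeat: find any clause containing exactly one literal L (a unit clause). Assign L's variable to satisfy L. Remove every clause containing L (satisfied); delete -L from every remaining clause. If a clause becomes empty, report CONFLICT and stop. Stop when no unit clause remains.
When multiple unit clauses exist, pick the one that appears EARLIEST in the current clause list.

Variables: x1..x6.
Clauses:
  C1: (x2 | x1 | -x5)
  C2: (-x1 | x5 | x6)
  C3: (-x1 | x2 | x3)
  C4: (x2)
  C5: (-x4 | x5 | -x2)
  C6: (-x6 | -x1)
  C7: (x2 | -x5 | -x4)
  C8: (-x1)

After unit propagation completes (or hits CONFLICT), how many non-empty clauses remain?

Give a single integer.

unit clause [2] forces x2=T; simplify:
  drop -2 from [-4, 5, -2] -> [-4, 5]
  satisfied 4 clause(s); 4 remain; assigned so far: [2]
unit clause [-1] forces x1=F; simplify:
  satisfied 3 clause(s); 1 remain; assigned so far: [1, 2]

Answer: 1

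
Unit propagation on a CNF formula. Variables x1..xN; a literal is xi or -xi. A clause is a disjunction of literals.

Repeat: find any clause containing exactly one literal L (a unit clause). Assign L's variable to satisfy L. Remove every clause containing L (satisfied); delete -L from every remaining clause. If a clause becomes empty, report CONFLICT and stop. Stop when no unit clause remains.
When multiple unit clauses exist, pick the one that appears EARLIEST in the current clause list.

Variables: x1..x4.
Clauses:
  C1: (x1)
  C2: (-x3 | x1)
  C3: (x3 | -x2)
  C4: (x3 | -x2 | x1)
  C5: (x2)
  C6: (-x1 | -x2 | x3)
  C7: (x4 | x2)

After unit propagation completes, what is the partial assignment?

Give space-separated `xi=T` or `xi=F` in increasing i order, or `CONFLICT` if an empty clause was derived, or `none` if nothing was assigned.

unit clause [1] forces x1=T; simplify:
  drop -1 from [-1, -2, 3] -> [-2, 3]
  satisfied 3 clause(s); 4 remain; assigned so far: [1]
unit clause [2] forces x2=T; simplify:
  drop -2 from [3, -2] -> [3]
  drop -2 from [-2, 3] -> [3]
  satisfied 2 clause(s); 2 remain; assigned so far: [1, 2]
unit clause [3] forces x3=T; simplify:
  satisfied 2 clause(s); 0 remain; assigned so far: [1, 2, 3]

Answer: x1=T x2=T x3=T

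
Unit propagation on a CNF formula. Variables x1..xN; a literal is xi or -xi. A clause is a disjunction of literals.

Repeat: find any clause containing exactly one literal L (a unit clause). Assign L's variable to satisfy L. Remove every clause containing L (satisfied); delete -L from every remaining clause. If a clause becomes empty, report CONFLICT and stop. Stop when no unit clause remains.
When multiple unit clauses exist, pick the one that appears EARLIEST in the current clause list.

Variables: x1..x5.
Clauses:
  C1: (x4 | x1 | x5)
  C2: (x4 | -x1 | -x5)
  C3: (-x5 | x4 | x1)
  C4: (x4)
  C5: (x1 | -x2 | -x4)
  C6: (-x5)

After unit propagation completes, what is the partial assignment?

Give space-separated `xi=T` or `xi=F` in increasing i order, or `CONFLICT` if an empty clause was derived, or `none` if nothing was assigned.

Answer: x4=T x5=F

Derivation:
unit clause [4] forces x4=T; simplify:
  drop -4 from [1, -2, -4] -> [1, -2]
  satisfied 4 clause(s); 2 remain; assigned so far: [4]
unit clause [-5] forces x5=F; simplify:
  satisfied 1 clause(s); 1 remain; assigned so far: [4, 5]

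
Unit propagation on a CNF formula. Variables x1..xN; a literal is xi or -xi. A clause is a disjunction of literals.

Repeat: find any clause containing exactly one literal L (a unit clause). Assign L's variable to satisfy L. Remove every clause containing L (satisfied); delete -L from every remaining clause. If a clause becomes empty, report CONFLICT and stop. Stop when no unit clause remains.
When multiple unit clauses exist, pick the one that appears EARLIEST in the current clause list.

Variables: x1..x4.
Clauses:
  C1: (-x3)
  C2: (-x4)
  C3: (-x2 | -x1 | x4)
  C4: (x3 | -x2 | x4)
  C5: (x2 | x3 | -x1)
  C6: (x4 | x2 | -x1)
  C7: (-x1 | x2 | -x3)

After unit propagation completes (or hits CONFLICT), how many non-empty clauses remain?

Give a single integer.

Answer: 0

Derivation:
unit clause [-3] forces x3=F; simplify:
  drop 3 from [3, -2, 4] -> [-2, 4]
  drop 3 from [2, 3, -1] -> [2, -1]
  satisfied 2 clause(s); 5 remain; assigned so far: [3]
unit clause [-4] forces x4=F; simplify:
  drop 4 from [-2, -1, 4] -> [-2, -1]
  drop 4 from [-2, 4] -> [-2]
  drop 4 from [4, 2, -1] -> [2, -1]
  satisfied 1 clause(s); 4 remain; assigned so far: [3, 4]
unit clause [-2] forces x2=F; simplify:
  drop 2 from [2, -1] -> [-1]
  drop 2 from [2, -1] -> [-1]
  satisfied 2 clause(s); 2 remain; assigned so far: [2, 3, 4]
unit clause [-1] forces x1=F; simplify:
  satisfied 2 clause(s); 0 remain; assigned so far: [1, 2, 3, 4]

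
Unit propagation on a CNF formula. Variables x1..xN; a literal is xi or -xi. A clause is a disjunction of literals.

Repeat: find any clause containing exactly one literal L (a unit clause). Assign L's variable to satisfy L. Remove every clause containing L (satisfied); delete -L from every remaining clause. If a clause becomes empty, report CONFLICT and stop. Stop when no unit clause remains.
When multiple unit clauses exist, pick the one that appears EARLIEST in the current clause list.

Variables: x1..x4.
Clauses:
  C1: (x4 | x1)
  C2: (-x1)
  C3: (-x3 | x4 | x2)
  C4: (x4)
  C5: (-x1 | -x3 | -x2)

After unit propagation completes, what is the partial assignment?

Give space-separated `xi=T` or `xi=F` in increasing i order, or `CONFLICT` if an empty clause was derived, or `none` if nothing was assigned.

unit clause [-1] forces x1=F; simplify:
  drop 1 from [4, 1] -> [4]
  satisfied 2 clause(s); 3 remain; assigned so far: [1]
unit clause [4] forces x4=T; simplify:
  satisfied 3 clause(s); 0 remain; assigned so far: [1, 4]

Answer: x1=F x4=T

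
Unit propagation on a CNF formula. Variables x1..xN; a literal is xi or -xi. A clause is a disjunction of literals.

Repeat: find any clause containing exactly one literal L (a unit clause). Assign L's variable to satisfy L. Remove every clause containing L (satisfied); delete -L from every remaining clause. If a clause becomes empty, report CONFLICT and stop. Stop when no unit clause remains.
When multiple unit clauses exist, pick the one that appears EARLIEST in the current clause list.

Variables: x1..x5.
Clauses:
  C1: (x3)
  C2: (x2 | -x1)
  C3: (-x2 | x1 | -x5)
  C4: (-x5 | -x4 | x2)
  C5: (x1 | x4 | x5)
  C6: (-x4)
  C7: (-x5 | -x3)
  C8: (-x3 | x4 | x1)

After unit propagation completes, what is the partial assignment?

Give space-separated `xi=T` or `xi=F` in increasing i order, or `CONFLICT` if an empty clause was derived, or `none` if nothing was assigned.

unit clause [3] forces x3=T; simplify:
  drop -3 from [-5, -3] -> [-5]
  drop -3 from [-3, 4, 1] -> [4, 1]
  satisfied 1 clause(s); 7 remain; assigned so far: [3]
unit clause [-4] forces x4=F; simplify:
  drop 4 from [1, 4, 5] -> [1, 5]
  drop 4 from [4, 1] -> [1]
  satisfied 2 clause(s); 5 remain; assigned so far: [3, 4]
unit clause [-5] forces x5=F; simplify:
  drop 5 from [1, 5] -> [1]
  satisfied 2 clause(s); 3 remain; assigned so far: [3, 4, 5]
unit clause [1] forces x1=T; simplify:
  drop -1 from [2, -1] -> [2]
  satisfied 2 clause(s); 1 remain; assigned so far: [1, 3, 4, 5]
unit clause [2] forces x2=T; simplify:
  satisfied 1 clause(s); 0 remain; assigned so far: [1, 2, 3, 4, 5]

Answer: x1=T x2=T x3=T x4=F x5=F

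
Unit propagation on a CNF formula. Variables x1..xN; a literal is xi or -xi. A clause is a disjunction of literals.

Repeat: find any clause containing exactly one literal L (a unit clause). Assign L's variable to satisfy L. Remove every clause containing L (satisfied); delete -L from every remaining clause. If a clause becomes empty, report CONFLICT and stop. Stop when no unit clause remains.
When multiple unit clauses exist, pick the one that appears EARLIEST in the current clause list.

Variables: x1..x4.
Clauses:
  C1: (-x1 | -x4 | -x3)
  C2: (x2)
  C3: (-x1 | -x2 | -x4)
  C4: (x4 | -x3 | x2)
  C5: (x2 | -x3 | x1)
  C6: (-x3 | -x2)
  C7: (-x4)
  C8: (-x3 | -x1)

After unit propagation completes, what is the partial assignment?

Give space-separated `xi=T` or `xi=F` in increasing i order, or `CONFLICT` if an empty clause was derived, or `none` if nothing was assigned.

Answer: x2=T x3=F x4=F

Derivation:
unit clause [2] forces x2=T; simplify:
  drop -2 from [-1, -2, -4] -> [-1, -4]
  drop -2 from [-3, -2] -> [-3]
  satisfied 3 clause(s); 5 remain; assigned so far: [2]
unit clause [-3] forces x3=F; simplify:
  satisfied 3 clause(s); 2 remain; assigned so far: [2, 3]
unit clause [-4] forces x4=F; simplify:
  satisfied 2 clause(s); 0 remain; assigned so far: [2, 3, 4]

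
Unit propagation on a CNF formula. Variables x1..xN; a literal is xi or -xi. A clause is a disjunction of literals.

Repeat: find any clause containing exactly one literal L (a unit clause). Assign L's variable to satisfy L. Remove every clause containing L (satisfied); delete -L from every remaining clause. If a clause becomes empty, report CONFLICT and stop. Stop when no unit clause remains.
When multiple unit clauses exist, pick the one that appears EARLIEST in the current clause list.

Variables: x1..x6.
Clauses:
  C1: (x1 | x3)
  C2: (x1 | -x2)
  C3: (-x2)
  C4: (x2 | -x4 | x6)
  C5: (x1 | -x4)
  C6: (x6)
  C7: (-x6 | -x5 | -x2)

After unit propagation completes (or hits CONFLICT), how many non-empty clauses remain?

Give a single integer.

Answer: 2

Derivation:
unit clause [-2] forces x2=F; simplify:
  drop 2 from [2, -4, 6] -> [-4, 6]
  satisfied 3 clause(s); 4 remain; assigned so far: [2]
unit clause [6] forces x6=T; simplify:
  satisfied 2 clause(s); 2 remain; assigned so far: [2, 6]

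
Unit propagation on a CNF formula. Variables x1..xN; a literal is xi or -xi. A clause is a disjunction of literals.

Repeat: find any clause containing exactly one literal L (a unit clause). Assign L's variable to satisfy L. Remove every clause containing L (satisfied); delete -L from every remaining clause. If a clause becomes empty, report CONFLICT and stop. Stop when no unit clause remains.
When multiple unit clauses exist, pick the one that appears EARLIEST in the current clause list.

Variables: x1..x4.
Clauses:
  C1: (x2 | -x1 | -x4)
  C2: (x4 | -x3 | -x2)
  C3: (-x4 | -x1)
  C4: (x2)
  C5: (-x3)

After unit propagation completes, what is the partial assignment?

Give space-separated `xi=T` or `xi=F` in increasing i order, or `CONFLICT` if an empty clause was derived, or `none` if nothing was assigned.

unit clause [2] forces x2=T; simplify:
  drop -2 from [4, -3, -2] -> [4, -3]
  satisfied 2 clause(s); 3 remain; assigned so far: [2]
unit clause [-3] forces x3=F; simplify:
  satisfied 2 clause(s); 1 remain; assigned so far: [2, 3]

Answer: x2=T x3=F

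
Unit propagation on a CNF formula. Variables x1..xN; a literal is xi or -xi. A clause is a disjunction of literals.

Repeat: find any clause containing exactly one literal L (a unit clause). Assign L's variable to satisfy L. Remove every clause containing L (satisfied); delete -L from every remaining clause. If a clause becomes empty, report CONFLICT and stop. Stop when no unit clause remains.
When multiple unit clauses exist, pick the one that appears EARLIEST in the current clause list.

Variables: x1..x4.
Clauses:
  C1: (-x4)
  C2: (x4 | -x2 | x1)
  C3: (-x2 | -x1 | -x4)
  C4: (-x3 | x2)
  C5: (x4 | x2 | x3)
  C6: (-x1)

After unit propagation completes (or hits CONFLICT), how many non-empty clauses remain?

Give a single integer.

Answer: 0

Derivation:
unit clause [-4] forces x4=F; simplify:
  drop 4 from [4, -2, 1] -> [-2, 1]
  drop 4 from [4, 2, 3] -> [2, 3]
  satisfied 2 clause(s); 4 remain; assigned so far: [4]
unit clause [-1] forces x1=F; simplify:
  drop 1 from [-2, 1] -> [-2]
  satisfied 1 clause(s); 3 remain; assigned so far: [1, 4]
unit clause [-2] forces x2=F; simplify:
  drop 2 from [-3, 2] -> [-3]
  drop 2 from [2, 3] -> [3]
  satisfied 1 clause(s); 2 remain; assigned so far: [1, 2, 4]
unit clause [-3] forces x3=F; simplify:
  drop 3 from [3] -> [] (empty!)
  satisfied 1 clause(s); 1 remain; assigned so far: [1, 2, 3, 4]
CONFLICT (empty clause)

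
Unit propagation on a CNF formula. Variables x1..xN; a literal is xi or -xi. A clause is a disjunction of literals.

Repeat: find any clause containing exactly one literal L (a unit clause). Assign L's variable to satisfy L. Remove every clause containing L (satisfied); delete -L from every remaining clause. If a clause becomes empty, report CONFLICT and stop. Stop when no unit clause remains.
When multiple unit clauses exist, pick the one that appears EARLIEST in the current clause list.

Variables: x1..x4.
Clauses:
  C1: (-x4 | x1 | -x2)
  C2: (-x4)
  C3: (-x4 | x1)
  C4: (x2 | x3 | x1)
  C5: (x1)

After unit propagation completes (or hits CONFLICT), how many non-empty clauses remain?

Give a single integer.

Answer: 0

Derivation:
unit clause [-4] forces x4=F; simplify:
  satisfied 3 clause(s); 2 remain; assigned so far: [4]
unit clause [1] forces x1=T; simplify:
  satisfied 2 clause(s); 0 remain; assigned so far: [1, 4]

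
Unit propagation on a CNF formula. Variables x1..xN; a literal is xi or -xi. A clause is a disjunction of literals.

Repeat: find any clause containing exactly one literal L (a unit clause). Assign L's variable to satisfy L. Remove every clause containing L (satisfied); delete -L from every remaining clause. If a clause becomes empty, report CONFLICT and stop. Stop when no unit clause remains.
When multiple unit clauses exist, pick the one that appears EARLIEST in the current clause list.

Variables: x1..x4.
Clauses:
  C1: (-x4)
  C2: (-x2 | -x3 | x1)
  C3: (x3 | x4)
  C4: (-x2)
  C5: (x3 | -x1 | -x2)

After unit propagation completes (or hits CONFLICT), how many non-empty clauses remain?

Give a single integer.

Answer: 0

Derivation:
unit clause [-4] forces x4=F; simplify:
  drop 4 from [3, 4] -> [3]
  satisfied 1 clause(s); 4 remain; assigned so far: [4]
unit clause [3] forces x3=T; simplify:
  drop -3 from [-2, -3, 1] -> [-2, 1]
  satisfied 2 clause(s); 2 remain; assigned so far: [3, 4]
unit clause [-2] forces x2=F; simplify:
  satisfied 2 clause(s); 0 remain; assigned so far: [2, 3, 4]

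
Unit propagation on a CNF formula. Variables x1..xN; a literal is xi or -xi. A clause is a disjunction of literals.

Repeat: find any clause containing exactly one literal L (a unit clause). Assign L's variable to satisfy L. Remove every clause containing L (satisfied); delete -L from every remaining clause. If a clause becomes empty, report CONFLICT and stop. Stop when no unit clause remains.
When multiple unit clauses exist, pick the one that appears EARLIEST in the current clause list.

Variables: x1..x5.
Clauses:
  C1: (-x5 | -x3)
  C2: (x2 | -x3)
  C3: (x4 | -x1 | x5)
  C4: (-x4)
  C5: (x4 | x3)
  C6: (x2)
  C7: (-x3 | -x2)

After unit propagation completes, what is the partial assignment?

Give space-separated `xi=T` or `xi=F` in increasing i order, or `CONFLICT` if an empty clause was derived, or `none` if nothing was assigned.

unit clause [-4] forces x4=F; simplify:
  drop 4 from [4, -1, 5] -> [-1, 5]
  drop 4 from [4, 3] -> [3]
  satisfied 1 clause(s); 6 remain; assigned so far: [4]
unit clause [3] forces x3=T; simplify:
  drop -3 from [-5, -3] -> [-5]
  drop -3 from [2, -3] -> [2]
  drop -3 from [-3, -2] -> [-2]
  satisfied 1 clause(s); 5 remain; assigned so far: [3, 4]
unit clause [-5] forces x5=F; simplify:
  drop 5 from [-1, 5] -> [-1]
  satisfied 1 clause(s); 4 remain; assigned so far: [3, 4, 5]
unit clause [2] forces x2=T; simplify:
  drop -2 from [-2] -> [] (empty!)
  satisfied 2 clause(s); 2 remain; assigned so far: [2, 3, 4, 5]
CONFLICT (empty clause)

Answer: CONFLICT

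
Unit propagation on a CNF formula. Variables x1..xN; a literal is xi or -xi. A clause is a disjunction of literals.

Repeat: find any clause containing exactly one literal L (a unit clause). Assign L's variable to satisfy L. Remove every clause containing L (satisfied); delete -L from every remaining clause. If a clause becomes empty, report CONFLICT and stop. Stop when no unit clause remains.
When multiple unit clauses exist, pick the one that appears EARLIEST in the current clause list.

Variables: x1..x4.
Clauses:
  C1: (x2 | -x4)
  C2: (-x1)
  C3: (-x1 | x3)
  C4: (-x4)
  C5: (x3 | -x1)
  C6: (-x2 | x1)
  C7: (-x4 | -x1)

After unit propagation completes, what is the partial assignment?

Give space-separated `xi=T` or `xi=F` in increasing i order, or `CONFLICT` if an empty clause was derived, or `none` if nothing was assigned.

Answer: x1=F x2=F x4=F

Derivation:
unit clause [-1] forces x1=F; simplify:
  drop 1 from [-2, 1] -> [-2]
  satisfied 4 clause(s); 3 remain; assigned so far: [1]
unit clause [-4] forces x4=F; simplify:
  satisfied 2 clause(s); 1 remain; assigned so far: [1, 4]
unit clause [-2] forces x2=F; simplify:
  satisfied 1 clause(s); 0 remain; assigned so far: [1, 2, 4]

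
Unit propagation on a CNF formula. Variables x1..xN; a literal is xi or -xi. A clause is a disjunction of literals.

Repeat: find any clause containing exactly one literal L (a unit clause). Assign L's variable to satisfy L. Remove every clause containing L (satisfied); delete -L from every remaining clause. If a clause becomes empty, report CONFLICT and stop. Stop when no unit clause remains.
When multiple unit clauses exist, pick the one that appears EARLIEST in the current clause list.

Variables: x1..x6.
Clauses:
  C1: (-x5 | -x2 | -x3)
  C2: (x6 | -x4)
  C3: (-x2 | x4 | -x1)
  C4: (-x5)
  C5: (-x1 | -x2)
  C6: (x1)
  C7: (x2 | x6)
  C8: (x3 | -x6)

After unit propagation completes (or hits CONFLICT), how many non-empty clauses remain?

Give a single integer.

unit clause [-5] forces x5=F; simplify:
  satisfied 2 clause(s); 6 remain; assigned so far: [5]
unit clause [1] forces x1=T; simplify:
  drop -1 from [-2, 4, -1] -> [-2, 4]
  drop -1 from [-1, -2] -> [-2]
  satisfied 1 clause(s); 5 remain; assigned so far: [1, 5]
unit clause [-2] forces x2=F; simplify:
  drop 2 from [2, 6] -> [6]
  satisfied 2 clause(s); 3 remain; assigned so far: [1, 2, 5]
unit clause [6] forces x6=T; simplify:
  drop -6 from [3, -6] -> [3]
  satisfied 2 clause(s); 1 remain; assigned so far: [1, 2, 5, 6]
unit clause [3] forces x3=T; simplify:
  satisfied 1 clause(s); 0 remain; assigned so far: [1, 2, 3, 5, 6]

Answer: 0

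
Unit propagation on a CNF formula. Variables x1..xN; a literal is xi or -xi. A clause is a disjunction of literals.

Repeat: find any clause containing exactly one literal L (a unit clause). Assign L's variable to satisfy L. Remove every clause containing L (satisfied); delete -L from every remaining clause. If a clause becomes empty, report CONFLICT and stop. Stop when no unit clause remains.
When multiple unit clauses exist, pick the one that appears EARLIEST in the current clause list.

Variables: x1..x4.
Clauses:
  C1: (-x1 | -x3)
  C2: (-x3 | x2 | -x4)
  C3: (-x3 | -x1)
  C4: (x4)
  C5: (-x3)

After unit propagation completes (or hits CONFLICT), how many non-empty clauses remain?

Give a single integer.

unit clause [4] forces x4=T; simplify:
  drop -4 from [-3, 2, -4] -> [-3, 2]
  satisfied 1 clause(s); 4 remain; assigned so far: [4]
unit clause [-3] forces x3=F; simplify:
  satisfied 4 clause(s); 0 remain; assigned so far: [3, 4]

Answer: 0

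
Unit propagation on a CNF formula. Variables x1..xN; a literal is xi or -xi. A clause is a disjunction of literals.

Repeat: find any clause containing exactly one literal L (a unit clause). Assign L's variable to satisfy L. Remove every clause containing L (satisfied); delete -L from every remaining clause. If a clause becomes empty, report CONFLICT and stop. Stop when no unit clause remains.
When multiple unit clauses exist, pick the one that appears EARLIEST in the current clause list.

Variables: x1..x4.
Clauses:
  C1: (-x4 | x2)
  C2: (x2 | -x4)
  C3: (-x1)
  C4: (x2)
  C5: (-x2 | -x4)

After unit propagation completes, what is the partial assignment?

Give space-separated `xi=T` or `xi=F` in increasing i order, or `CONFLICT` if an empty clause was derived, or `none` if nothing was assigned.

Answer: x1=F x2=T x4=F

Derivation:
unit clause [-1] forces x1=F; simplify:
  satisfied 1 clause(s); 4 remain; assigned so far: [1]
unit clause [2] forces x2=T; simplify:
  drop -2 from [-2, -4] -> [-4]
  satisfied 3 clause(s); 1 remain; assigned so far: [1, 2]
unit clause [-4] forces x4=F; simplify:
  satisfied 1 clause(s); 0 remain; assigned so far: [1, 2, 4]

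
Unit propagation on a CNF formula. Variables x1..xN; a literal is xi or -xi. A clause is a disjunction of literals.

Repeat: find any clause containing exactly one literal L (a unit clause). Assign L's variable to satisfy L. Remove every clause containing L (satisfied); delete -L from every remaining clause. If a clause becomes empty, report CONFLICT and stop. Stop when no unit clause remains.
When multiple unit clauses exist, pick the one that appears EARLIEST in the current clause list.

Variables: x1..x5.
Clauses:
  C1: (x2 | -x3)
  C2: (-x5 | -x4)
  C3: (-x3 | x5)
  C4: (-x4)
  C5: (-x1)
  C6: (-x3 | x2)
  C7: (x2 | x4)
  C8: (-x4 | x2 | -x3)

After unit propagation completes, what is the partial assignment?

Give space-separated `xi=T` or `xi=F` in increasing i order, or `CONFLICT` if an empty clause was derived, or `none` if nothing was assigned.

Answer: x1=F x2=T x4=F

Derivation:
unit clause [-4] forces x4=F; simplify:
  drop 4 from [2, 4] -> [2]
  satisfied 3 clause(s); 5 remain; assigned so far: [4]
unit clause [-1] forces x1=F; simplify:
  satisfied 1 clause(s); 4 remain; assigned so far: [1, 4]
unit clause [2] forces x2=T; simplify:
  satisfied 3 clause(s); 1 remain; assigned so far: [1, 2, 4]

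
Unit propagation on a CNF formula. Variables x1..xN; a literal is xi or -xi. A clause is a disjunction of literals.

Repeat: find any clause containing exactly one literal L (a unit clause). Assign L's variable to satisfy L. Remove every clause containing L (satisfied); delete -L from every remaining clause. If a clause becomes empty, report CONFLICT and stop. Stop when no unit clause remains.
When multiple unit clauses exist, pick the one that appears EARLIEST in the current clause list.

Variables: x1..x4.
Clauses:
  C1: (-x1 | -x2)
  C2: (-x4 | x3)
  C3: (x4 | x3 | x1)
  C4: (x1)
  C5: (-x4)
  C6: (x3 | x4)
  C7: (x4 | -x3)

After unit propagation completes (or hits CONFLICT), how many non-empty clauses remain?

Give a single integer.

Answer: 0

Derivation:
unit clause [1] forces x1=T; simplify:
  drop -1 from [-1, -2] -> [-2]
  satisfied 2 clause(s); 5 remain; assigned so far: [1]
unit clause [-2] forces x2=F; simplify:
  satisfied 1 clause(s); 4 remain; assigned so far: [1, 2]
unit clause [-4] forces x4=F; simplify:
  drop 4 from [3, 4] -> [3]
  drop 4 from [4, -3] -> [-3]
  satisfied 2 clause(s); 2 remain; assigned so far: [1, 2, 4]
unit clause [3] forces x3=T; simplify:
  drop -3 from [-3] -> [] (empty!)
  satisfied 1 clause(s); 1 remain; assigned so far: [1, 2, 3, 4]
CONFLICT (empty clause)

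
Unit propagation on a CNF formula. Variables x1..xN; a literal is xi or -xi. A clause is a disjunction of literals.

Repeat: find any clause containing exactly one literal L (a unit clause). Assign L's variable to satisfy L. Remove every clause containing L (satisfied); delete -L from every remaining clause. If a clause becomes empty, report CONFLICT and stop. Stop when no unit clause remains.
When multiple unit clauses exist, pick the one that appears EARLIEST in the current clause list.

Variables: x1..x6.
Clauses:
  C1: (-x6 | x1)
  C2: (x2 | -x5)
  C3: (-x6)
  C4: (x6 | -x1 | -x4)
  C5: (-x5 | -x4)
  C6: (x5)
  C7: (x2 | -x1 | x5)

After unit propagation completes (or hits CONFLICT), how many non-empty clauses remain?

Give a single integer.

unit clause [-6] forces x6=F; simplify:
  drop 6 from [6, -1, -4] -> [-1, -4]
  satisfied 2 clause(s); 5 remain; assigned so far: [6]
unit clause [5] forces x5=T; simplify:
  drop -5 from [2, -5] -> [2]
  drop -5 from [-5, -4] -> [-4]
  satisfied 2 clause(s); 3 remain; assigned so far: [5, 6]
unit clause [2] forces x2=T; simplify:
  satisfied 1 clause(s); 2 remain; assigned so far: [2, 5, 6]
unit clause [-4] forces x4=F; simplify:
  satisfied 2 clause(s); 0 remain; assigned so far: [2, 4, 5, 6]

Answer: 0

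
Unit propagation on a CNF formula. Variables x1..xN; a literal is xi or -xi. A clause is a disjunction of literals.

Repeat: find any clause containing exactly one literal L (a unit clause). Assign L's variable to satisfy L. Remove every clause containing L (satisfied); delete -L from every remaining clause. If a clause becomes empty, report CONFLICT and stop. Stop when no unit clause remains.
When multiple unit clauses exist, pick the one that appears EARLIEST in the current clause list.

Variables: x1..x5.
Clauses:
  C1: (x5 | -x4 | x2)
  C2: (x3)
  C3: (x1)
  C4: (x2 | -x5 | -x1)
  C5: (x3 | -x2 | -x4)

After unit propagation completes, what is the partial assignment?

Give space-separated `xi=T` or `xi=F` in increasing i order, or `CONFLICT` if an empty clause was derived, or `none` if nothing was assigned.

unit clause [3] forces x3=T; simplify:
  satisfied 2 clause(s); 3 remain; assigned so far: [3]
unit clause [1] forces x1=T; simplify:
  drop -1 from [2, -5, -1] -> [2, -5]
  satisfied 1 clause(s); 2 remain; assigned so far: [1, 3]

Answer: x1=T x3=T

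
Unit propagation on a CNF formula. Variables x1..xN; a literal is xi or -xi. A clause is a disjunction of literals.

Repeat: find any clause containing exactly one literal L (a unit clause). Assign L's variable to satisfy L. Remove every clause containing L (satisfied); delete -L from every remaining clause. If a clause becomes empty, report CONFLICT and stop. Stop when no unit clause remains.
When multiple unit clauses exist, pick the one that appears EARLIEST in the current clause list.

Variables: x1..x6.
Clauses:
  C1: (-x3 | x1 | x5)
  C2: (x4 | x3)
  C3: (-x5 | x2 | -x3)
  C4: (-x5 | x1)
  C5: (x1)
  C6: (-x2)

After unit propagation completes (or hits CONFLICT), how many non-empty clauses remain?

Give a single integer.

Answer: 2

Derivation:
unit clause [1] forces x1=T; simplify:
  satisfied 3 clause(s); 3 remain; assigned so far: [1]
unit clause [-2] forces x2=F; simplify:
  drop 2 from [-5, 2, -3] -> [-5, -3]
  satisfied 1 clause(s); 2 remain; assigned so far: [1, 2]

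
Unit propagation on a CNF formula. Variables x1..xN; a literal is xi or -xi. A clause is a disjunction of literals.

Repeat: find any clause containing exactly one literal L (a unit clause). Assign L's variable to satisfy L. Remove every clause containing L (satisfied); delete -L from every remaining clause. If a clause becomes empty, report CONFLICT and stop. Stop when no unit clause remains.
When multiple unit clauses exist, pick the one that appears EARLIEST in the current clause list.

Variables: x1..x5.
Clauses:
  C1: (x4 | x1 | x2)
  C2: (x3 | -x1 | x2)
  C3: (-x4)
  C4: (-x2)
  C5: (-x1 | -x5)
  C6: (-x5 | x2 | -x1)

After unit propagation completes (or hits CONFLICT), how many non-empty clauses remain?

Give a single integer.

unit clause [-4] forces x4=F; simplify:
  drop 4 from [4, 1, 2] -> [1, 2]
  satisfied 1 clause(s); 5 remain; assigned so far: [4]
unit clause [-2] forces x2=F; simplify:
  drop 2 from [1, 2] -> [1]
  drop 2 from [3, -1, 2] -> [3, -1]
  drop 2 from [-5, 2, -1] -> [-5, -1]
  satisfied 1 clause(s); 4 remain; assigned so far: [2, 4]
unit clause [1] forces x1=T; simplify:
  drop -1 from [3, -1] -> [3]
  drop -1 from [-1, -5] -> [-5]
  drop -1 from [-5, -1] -> [-5]
  satisfied 1 clause(s); 3 remain; assigned so far: [1, 2, 4]
unit clause [3] forces x3=T; simplify:
  satisfied 1 clause(s); 2 remain; assigned so far: [1, 2, 3, 4]
unit clause [-5] forces x5=F; simplify:
  satisfied 2 clause(s); 0 remain; assigned so far: [1, 2, 3, 4, 5]

Answer: 0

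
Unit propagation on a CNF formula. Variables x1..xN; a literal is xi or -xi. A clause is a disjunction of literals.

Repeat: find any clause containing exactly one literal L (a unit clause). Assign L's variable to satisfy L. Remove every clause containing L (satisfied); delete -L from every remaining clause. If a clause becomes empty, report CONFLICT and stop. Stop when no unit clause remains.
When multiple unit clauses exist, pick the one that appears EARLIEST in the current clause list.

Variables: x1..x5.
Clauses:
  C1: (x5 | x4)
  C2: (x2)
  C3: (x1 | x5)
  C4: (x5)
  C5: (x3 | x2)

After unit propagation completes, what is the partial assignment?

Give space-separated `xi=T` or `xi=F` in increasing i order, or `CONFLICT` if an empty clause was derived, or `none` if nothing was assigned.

unit clause [2] forces x2=T; simplify:
  satisfied 2 clause(s); 3 remain; assigned so far: [2]
unit clause [5] forces x5=T; simplify:
  satisfied 3 clause(s); 0 remain; assigned so far: [2, 5]

Answer: x2=T x5=T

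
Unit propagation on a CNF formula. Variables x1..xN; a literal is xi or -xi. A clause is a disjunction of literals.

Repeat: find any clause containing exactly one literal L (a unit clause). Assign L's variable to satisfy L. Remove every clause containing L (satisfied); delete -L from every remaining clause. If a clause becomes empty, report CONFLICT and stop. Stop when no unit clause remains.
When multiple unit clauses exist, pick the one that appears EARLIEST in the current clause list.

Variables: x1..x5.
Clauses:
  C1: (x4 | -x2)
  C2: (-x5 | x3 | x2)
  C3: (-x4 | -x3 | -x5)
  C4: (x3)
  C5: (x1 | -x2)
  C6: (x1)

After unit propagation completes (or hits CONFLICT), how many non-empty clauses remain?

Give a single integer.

Answer: 2

Derivation:
unit clause [3] forces x3=T; simplify:
  drop -3 from [-4, -3, -5] -> [-4, -5]
  satisfied 2 clause(s); 4 remain; assigned so far: [3]
unit clause [1] forces x1=T; simplify:
  satisfied 2 clause(s); 2 remain; assigned so far: [1, 3]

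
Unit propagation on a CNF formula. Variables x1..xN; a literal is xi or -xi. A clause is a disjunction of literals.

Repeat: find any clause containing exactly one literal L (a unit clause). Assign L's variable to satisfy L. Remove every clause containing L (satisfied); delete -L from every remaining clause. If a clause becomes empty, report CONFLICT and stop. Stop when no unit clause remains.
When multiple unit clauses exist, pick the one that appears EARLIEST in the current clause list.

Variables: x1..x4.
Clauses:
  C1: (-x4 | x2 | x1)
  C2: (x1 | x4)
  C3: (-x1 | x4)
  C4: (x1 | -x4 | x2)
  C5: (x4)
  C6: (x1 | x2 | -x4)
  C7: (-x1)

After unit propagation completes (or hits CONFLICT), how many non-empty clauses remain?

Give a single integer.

unit clause [4] forces x4=T; simplify:
  drop -4 from [-4, 2, 1] -> [2, 1]
  drop -4 from [1, -4, 2] -> [1, 2]
  drop -4 from [1, 2, -4] -> [1, 2]
  satisfied 3 clause(s); 4 remain; assigned so far: [4]
unit clause [-1] forces x1=F; simplify:
  drop 1 from [2, 1] -> [2]
  drop 1 from [1, 2] -> [2]
  drop 1 from [1, 2] -> [2]
  satisfied 1 clause(s); 3 remain; assigned so far: [1, 4]
unit clause [2] forces x2=T; simplify:
  satisfied 3 clause(s); 0 remain; assigned so far: [1, 2, 4]

Answer: 0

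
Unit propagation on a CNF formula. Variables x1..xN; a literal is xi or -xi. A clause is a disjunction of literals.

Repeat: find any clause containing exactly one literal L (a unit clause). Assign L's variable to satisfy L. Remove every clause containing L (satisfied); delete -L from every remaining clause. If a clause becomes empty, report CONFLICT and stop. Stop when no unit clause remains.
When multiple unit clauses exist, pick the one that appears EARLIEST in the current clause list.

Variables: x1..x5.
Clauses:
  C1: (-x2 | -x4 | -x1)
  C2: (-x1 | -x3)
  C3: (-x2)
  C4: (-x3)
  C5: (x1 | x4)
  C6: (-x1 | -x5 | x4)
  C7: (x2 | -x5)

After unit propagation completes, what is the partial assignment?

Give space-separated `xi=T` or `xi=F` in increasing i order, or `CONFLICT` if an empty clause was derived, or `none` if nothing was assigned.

Answer: x2=F x3=F x5=F

Derivation:
unit clause [-2] forces x2=F; simplify:
  drop 2 from [2, -5] -> [-5]
  satisfied 2 clause(s); 5 remain; assigned so far: [2]
unit clause [-3] forces x3=F; simplify:
  satisfied 2 clause(s); 3 remain; assigned so far: [2, 3]
unit clause [-5] forces x5=F; simplify:
  satisfied 2 clause(s); 1 remain; assigned so far: [2, 3, 5]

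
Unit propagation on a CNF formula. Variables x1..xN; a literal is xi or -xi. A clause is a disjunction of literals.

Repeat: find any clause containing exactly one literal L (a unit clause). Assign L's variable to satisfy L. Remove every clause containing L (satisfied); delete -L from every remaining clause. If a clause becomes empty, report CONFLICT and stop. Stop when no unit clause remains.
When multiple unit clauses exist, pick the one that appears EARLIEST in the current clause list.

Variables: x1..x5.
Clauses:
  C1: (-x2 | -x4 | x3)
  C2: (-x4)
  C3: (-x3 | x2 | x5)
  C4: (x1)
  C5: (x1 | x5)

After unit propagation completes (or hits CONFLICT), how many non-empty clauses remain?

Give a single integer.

unit clause [-4] forces x4=F; simplify:
  satisfied 2 clause(s); 3 remain; assigned so far: [4]
unit clause [1] forces x1=T; simplify:
  satisfied 2 clause(s); 1 remain; assigned so far: [1, 4]

Answer: 1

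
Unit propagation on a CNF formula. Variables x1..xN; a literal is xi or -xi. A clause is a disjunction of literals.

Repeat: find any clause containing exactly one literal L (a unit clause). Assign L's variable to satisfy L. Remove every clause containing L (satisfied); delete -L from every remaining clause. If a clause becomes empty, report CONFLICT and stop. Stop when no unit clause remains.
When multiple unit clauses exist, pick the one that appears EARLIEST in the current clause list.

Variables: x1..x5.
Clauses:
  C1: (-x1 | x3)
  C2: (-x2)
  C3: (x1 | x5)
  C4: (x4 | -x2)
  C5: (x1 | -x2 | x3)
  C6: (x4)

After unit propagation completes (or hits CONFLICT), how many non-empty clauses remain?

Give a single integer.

unit clause [-2] forces x2=F; simplify:
  satisfied 3 clause(s); 3 remain; assigned so far: [2]
unit clause [4] forces x4=T; simplify:
  satisfied 1 clause(s); 2 remain; assigned so far: [2, 4]

Answer: 2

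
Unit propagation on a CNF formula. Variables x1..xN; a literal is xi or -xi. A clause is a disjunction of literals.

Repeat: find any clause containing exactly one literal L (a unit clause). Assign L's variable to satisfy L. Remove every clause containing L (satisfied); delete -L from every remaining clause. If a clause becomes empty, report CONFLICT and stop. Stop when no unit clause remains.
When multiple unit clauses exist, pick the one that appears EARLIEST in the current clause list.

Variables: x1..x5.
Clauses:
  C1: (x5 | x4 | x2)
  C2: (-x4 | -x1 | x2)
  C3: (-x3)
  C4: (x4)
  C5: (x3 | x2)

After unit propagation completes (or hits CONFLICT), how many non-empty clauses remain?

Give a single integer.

Answer: 0

Derivation:
unit clause [-3] forces x3=F; simplify:
  drop 3 from [3, 2] -> [2]
  satisfied 1 clause(s); 4 remain; assigned so far: [3]
unit clause [4] forces x4=T; simplify:
  drop -4 from [-4, -1, 2] -> [-1, 2]
  satisfied 2 clause(s); 2 remain; assigned so far: [3, 4]
unit clause [2] forces x2=T; simplify:
  satisfied 2 clause(s); 0 remain; assigned so far: [2, 3, 4]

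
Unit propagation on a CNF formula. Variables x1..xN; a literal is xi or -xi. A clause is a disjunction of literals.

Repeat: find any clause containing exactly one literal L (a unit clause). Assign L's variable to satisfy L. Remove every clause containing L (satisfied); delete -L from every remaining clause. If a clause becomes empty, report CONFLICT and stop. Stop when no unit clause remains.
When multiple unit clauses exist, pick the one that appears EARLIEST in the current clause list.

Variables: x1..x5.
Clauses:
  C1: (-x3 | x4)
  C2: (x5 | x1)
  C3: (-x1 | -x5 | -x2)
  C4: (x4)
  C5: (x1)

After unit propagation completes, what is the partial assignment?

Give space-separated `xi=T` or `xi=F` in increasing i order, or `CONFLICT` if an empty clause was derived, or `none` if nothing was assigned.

Answer: x1=T x4=T

Derivation:
unit clause [4] forces x4=T; simplify:
  satisfied 2 clause(s); 3 remain; assigned so far: [4]
unit clause [1] forces x1=T; simplify:
  drop -1 from [-1, -5, -2] -> [-5, -2]
  satisfied 2 clause(s); 1 remain; assigned so far: [1, 4]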